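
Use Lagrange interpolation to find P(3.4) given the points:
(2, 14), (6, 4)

Lagrange interpolation formula:
P(x) = Σ yᵢ × Lᵢ(x)
where Lᵢ(x) = Π_{j≠i} (x - xⱼ)/(xᵢ - xⱼ)

L_0(3.4) = (3.4 - 6)/(2 - 6) = 0.650000
L_1(3.4) = (3.4 - 2)/(6 - 2) = 0.350000

P(3.4) = 14×L_0(3.4) + 4×L_1(3.4)
P(3.4) = 10.500000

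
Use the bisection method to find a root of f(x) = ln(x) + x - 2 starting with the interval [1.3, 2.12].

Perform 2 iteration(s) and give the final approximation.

f(x) = ln(x) + x - 2
Initial interval: [1.3, 2.12]

Iteration 1:
  c_1 = (1.300000 + 2.120000)/2 = 1.710000
  f(c_1) = f(1.710000) = 0.246493
  f(a) × f(c) < 0, new interval: [1.300000, 1.710000]
Iteration 2:
  c_2 = (1.300000 + 1.710000)/2 = 1.505000
  f(c_2) = f(1.505000) = -0.086207
  f(a) × f(c) ≥ 0, new interval: [1.505000, 1.710000]

After 2 iteration(s), the approximation is c_2 = 1.505000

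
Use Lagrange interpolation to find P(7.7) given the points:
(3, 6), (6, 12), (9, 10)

Lagrange interpolation formula:
P(x) = Σ yᵢ × Lᵢ(x)
where Lᵢ(x) = Π_{j≠i} (x - xⱼ)/(xᵢ - xⱼ)

L_0(7.7) = (7.7 - 6)/(3 - 6) × (7.7 - 9)/(3 - 9) = -0.122778
L_1(7.7) = (7.7 - 3)/(6 - 3) × (7.7 - 9)/(6 - 9) = 0.678889
L_2(7.7) = (7.7 - 3)/(9 - 3) × (7.7 - 6)/(9 - 6) = 0.443889

P(7.7) = 6×L_0(7.7) + 12×L_1(7.7) + 10×L_2(7.7)
P(7.7) = 11.848889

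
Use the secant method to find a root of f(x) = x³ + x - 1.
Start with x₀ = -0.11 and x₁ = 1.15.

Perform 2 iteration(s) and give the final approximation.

f(x) = x³ + x - 1
x₀ = -0.11, x₁ = 1.15

Secant formula: x_{n+1} = x_n - f(x_n)(x_n - x_{n-1})/(f(x_n) - f(x_{n-1}))

Iteration 1:
  f(-0.110000) = -1.111331
  f(1.150000) = 1.670875
  x_2 = 1.150000 - 1.670875×(1.150000 - (-0.110000))/(1.670875 - (-1.111331))
       = 0.393297
Iteration 2:
  f(1.150000) = 1.670875
  f(0.393297) = -0.545866
  x_3 = 0.393297 - (-0.545866)×(0.393297 - 1.150000)/(-0.545866 - 1.670875)
       = 0.579633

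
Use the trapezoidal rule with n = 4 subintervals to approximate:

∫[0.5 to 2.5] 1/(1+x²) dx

f(x) = 1/(1+x²)
a = 0.5, b = 2.5, n = 4
h = (b - a)/n = 0.500000

Trapezoidal rule: (h/2)[f(x₀) + 2f(x₁) + 2f(x₂) + ... + f(xₙ)]

x_0 = 0.5000, f(x_0) = 0.800000, coefficient = 1
x_1 = 1.0000, f(x_1) = 0.500000, coefficient = 2
x_2 = 1.5000, f(x_2) = 0.307692, coefficient = 2
x_3 = 2.0000, f(x_3) = 0.200000, coefficient = 2
x_4 = 2.5000, f(x_4) = 0.137931, coefficient = 1

I ≈ (0.500000/2) × 2.953316 = 0.738329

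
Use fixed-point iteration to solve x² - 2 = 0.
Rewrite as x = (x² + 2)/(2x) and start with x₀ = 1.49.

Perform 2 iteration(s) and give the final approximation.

Equation: x² - 2 = 0
Fixed-point form: x = (x² + 2)/(2x)
x₀ = 1.49

x_1 = g(1.490000) = 1.416141
x_2 = g(1.416141) = 1.414215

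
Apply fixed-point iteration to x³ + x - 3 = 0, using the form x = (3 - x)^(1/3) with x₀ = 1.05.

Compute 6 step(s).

Equation: x³ + x - 3 = 0
Fixed-point form: x = (3 - x)^(1/3)
x₀ = 1.05

x_1 = g(1.050000) = 1.249333
x_2 = g(1.249333) = 1.205224
x_3 = g(1.205224) = 1.215262
x_4 = g(1.215262) = 1.212993
x_5 = g(1.212993) = 1.213507
x_6 = g(1.213507) = 1.213390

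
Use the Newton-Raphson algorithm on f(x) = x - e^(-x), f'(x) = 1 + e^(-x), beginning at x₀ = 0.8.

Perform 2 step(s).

f(x) = x - e^(-x)
f'(x) = 1 + e^(-x)
x₀ = 0.8

Newton-Raphson formula: x_{n+1} = x_n - f(x_n)/f'(x_n)

Iteration 1:
  f(0.800000) = 0.350671
  f'(0.800000) = 1.449329
  x_1 = 0.800000 - 0.350671/1.449329 = 0.558046
Iteration 2:
  f(0.558046) = -0.014280
  f'(0.558046) = 1.572326
  x_2 = 0.558046 - (-0.014280)/1.572326 = 0.567128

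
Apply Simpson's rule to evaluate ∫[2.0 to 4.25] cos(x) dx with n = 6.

f(x) = cos(x)
a = 2.0, b = 4.25, n = 6
h = (b - a)/n = 0.375000

Simpson's rule: (h/3)[f(x₀) + 4f(x₁) + 2f(x₂) + ... + f(xₙ)]

x_0 = 2.0000, f(x_0) = -0.416147, coefficient = 1
x_1 = 2.3750, f(x_1) = -0.720278, coefficient = 4
x_2 = 2.7500, f(x_2) = -0.924302, coefficient = 2
x_3 = 3.1250, f(x_3) = -0.999862, coefficient = 4
x_4 = 3.5000, f(x_4) = -0.936457, coefficient = 2
x_5 = 3.8750, f(x_5) = -0.742898, coefficient = 4
x_6 = 4.2500, f(x_6) = -0.446087, coefficient = 1

I ≈ (0.375000/3) × -14.435907 = -1.804488
Exact value: -1.804287
Error: 0.000202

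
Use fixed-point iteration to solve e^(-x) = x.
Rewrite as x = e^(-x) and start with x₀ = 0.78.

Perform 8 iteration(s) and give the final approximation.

Equation: e^(-x) = x
Fixed-point form: x = e^(-x)
x₀ = 0.78

x_1 = g(0.780000) = 0.458406
x_2 = g(0.458406) = 0.632291
x_3 = g(0.632291) = 0.531373
x_4 = g(0.531373) = 0.587797
x_5 = g(0.587797) = 0.555550
x_6 = g(0.555550) = 0.573757
x_7 = g(0.573757) = 0.563405
x_8 = g(0.563405) = 0.569267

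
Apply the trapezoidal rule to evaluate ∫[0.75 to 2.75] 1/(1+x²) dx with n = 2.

f(x) = 1/(1+x²)
a = 0.75, b = 2.75, n = 2
h = (b - a)/n = 1.000000

Trapezoidal rule: (h/2)[f(x₀) + 2f(x₁) + 2f(x₂) + ... + f(xₙ)]

x_0 = 0.7500, f(x_0) = 0.640000, coefficient = 1
x_1 = 1.7500, f(x_1) = 0.246154, coefficient = 2
x_2 = 2.7500, f(x_2) = 0.116788, coefficient = 1

I ≈ (1.000000/2) × 1.249096 = 0.624548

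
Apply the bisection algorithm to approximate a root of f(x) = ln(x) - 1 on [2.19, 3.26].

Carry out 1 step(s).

f(x) = ln(x) - 1
Initial interval: [2.19, 3.26]

Iteration 1:
  c_1 = (2.190000 + 3.260000)/2 = 2.725000
  f(c_1) = f(2.725000) = 0.002468
  f(a) × f(c) < 0, new interval: [2.190000, 2.725000]

After 1 iteration(s), the approximation is c_1 = 2.725000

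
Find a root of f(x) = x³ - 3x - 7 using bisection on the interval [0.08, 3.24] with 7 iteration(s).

f(x) = x³ - 3x - 7
Initial interval: [0.08, 3.24]

Iteration 1:
  c_1 = (0.080000 + 3.240000)/2 = 1.660000
  f(c_1) = f(1.660000) = -7.405704
  f(a) × f(c) ≥ 0, new interval: [1.660000, 3.240000]
Iteration 2:
  c_2 = (1.660000 + 3.240000)/2 = 2.450000
  f(c_2) = f(2.450000) = 0.356125
  f(a) × f(c) < 0, new interval: [1.660000, 2.450000]
Iteration 3:
  c_3 = (1.660000 + 2.450000)/2 = 2.055000
  f(c_3) = f(2.055000) = -4.486684
  f(a) × f(c) ≥ 0, new interval: [2.055000, 2.450000]
Iteration 4:
  c_4 = (2.055000 + 2.450000)/2 = 2.252500
  f(c_4) = f(2.252500) = -2.328864
  f(a) × f(c) ≥ 0, new interval: [2.252500, 2.450000]
Iteration 5:
  c_5 = (2.252500 + 2.450000)/2 = 2.351250
  f(c_5) = f(2.351250) = -1.055155
  f(a) × f(c) ≥ 0, new interval: [2.351250, 2.450000]
Iteration 6:
  c_6 = (2.351250 + 2.450000)/2 = 2.400625
  f(c_6) = f(2.400625) = -0.367072
  f(a) × f(c) ≥ 0, new interval: [2.400625, 2.450000]
Iteration 7:
  c_7 = (2.400625 + 2.450000)/2 = 2.425313
  f(c_7) = f(2.425313) = -0.009908
  f(a) × f(c) ≥ 0, new interval: [2.425313, 2.450000]

After 7 iteration(s), the approximation is c_7 = 2.425313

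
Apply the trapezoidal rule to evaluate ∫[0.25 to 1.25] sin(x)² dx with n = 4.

f(x) = sin(x)²
a = 0.25, b = 1.25, n = 4
h = (b - a)/n = 0.250000

Trapezoidal rule: (h/2)[f(x₀) + 2f(x₁) + 2f(x₂) + ... + f(xₙ)]

x_0 = 0.2500, f(x_0) = 0.061209, coefficient = 1
x_1 = 0.5000, f(x_1) = 0.229849, coefficient = 2
x_2 = 0.7500, f(x_2) = 0.464631, coefficient = 2
x_3 = 1.0000, f(x_3) = 0.708073, coefficient = 2
x_4 = 1.2500, f(x_4) = 0.900572, coefficient = 1

I ≈ (0.250000/2) × 3.766888 = 0.470861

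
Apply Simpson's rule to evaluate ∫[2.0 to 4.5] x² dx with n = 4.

f(x) = x²
a = 2.0, b = 4.5, n = 4
h = (b - a)/n = 0.625000

Simpson's rule: (h/3)[f(x₀) + 4f(x₁) + 2f(x₂) + ... + f(xₙ)]

x_0 = 2.0000, f(x_0) = 4.000000, coefficient = 1
x_1 = 2.6250, f(x_1) = 6.890625, coefficient = 4
x_2 = 3.2500, f(x_2) = 10.562500, coefficient = 2
x_3 = 3.8750, f(x_3) = 15.015625, coefficient = 4
x_4 = 4.5000, f(x_4) = 20.250000, coefficient = 1

I ≈ (0.625000/3) × 133.000000 = 27.708333
Exact value: 27.708333
Error: 0.000000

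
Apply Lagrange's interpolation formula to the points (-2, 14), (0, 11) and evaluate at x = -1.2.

Lagrange interpolation formula:
P(x) = Σ yᵢ × Lᵢ(x)
where Lᵢ(x) = Π_{j≠i} (x - xⱼ)/(xᵢ - xⱼ)

L_0(-1.2) = (-1.2 - 0)/(-2 - 0) = 0.600000
L_1(-1.2) = (-1.2 - (-2))/(0 - (-2)) = 0.400000

P(-1.2) = 14×L_0(-1.2) + 11×L_1(-1.2)
P(-1.2) = 12.800000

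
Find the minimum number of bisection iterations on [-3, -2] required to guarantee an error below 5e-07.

We need (b-a)/2^n ≤ 5e-07
(-2 - (-3))/2^n ≤ 5e-07
1/2^n ≤ 5e-07
2^n ≥ 2000000
n ≥ log₂(2000000) = 20.93
n ≥ 21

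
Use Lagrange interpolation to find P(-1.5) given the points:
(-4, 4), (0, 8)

Lagrange interpolation formula:
P(x) = Σ yᵢ × Lᵢ(x)
where Lᵢ(x) = Π_{j≠i} (x - xⱼ)/(xᵢ - xⱼ)

L_0(-1.5) = (-1.5 - 0)/(-4 - 0) = 0.375000
L_1(-1.5) = (-1.5 - (-4))/(0 - (-4)) = 0.625000

P(-1.5) = 4×L_0(-1.5) + 8×L_1(-1.5)
P(-1.5) = 6.500000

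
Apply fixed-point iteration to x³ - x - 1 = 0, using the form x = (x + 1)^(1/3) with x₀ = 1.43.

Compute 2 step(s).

Equation: x³ - x - 1 = 0
Fixed-point form: x = (x + 1)^(1/3)
x₀ = 1.43

x_1 = g(1.430000) = 1.344421
x_2 = g(1.344421) = 1.328450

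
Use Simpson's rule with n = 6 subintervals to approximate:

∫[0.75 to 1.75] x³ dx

f(x) = x³
a = 0.75, b = 1.75, n = 6
h = (b - a)/n = 0.166667

Simpson's rule: (h/3)[f(x₀) + 4f(x₁) + 2f(x₂) + ... + f(xₙ)]

x_0 = 0.7500, f(x_0) = 0.421875, coefficient = 1
x_1 = 0.9167, f(x_1) = 0.770255, coefficient = 4
x_2 = 1.0833, f(x_2) = 1.271412, coefficient = 2
x_3 = 1.2500, f(x_3) = 1.953125, coefficient = 4
x_4 = 1.4167, f(x_4) = 2.843171, coefficient = 2
x_5 = 1.5833, f(x_5) = 3.969329, coefficient = 4
x_6 = 1.7500, f(x_6) = 5.359375, coefficient = 1

I ≈ (0.166667/3) × 40.781250 = 2.265625
Exact value: 2.265625
Error: 0.000000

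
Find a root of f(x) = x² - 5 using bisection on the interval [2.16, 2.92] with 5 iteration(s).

f(x) = x² - 5
Initial interval: [2.16, 2.92]

Iteration 1:
  c_1 = (2.160000 + 2.920000)/2 = 2.540000
  f(c_1) = f(2.540000) = 1.451600
  f(a) × f(c) < 0, new interval: [2.160000, 2.540000]
Iteration 2:
  c_2 = (2.160000 + 2.540000)/2 = 2.350000
  f(c_2) = f(2.350000) = 0.522500
  f(a) × f(c) < 0, new interval: [2.160000, 2.350000]
Iteration 3:
  c_3 = (2.160000 + 2.350000)/2 = 2.255000
  f(c_3) = f(2.255000) = 0.085025
  f(a) × f(c) < 0, new interval: [2.160000, 2.255000]
Iteration 4:
  c_4 = (2.160000 + 2.255000)/2 = 2.207500
  f(c_4) = f(2.207500) = -0.126944
  f(a) × f(c) ≥ 0, new interval: [2.207500, 2.255000]
Iteration 5:
  c_5 = (2.207500 + 2.255000)/2 = 2.231250
  f(c_5) = f(2.231250) = -0.021523
  f(a) × f(c) ≥ 0, new interval: [2.231250, 2.255000]

After 5 iteration(s), the approximation is c_5 = 2.231250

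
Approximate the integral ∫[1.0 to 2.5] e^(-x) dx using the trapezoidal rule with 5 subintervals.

f(x) = e^(-x)
a = 1.0, b = 2.5, n = 5
h = (b - a)/n = 0.300000

Trapezoidal rule: (h/2)[f(x₀) + 2f(x₁) + 2f(x₂) + ... + f(xₙ)]

x_0 = 1.0000, f(x_0) = 0.367879, coefficient = 1
x_1 = 1.3000, f(x_1) = 0.272532, coefficient = 2
x_2 = 1.6000, f(x_2) = 0.201897, coefficient = 2
x_3 = 1.9000, f(x_3) = 0.149569, coefficient = 2
x_4 = 2.2000, f(x_4) = 0.110803, coefficient = 2
x_5 = 2.5000, f(x_5) = 0.082085, coefficient = 1

I ≈ (0.300000/2) × 1.919565 = 0.287935
Exact value: 0.285794
Error: 0.002140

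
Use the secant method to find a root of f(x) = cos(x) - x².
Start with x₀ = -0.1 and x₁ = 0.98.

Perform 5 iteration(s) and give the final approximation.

f(x) = cos(x) - x²
x₀ = -0.1, x₁ = 0.98

Secant formula: x_{n+1} = x_n - f(x_n)(x_n - x_{n-1})/(f(x_n) - f(x_{n-1}))

Iteration 1:
  f(-0.100000) = 0.985004
  f(0.980000) = -0.403377
  x_2 = 0.980000 - (-0.403377)×(0.980000 - (-0.100000))/(-0.403377 - 0.985004)
       = 0.666219
Iteration 2:
  f(0.980000) = -0.403377
  f(0.666219) = 0.342316
  x_3 = 0.666219 - 0.342316×(0.666219 - 0.980000)/(0.342316 - (-0.403377))
       = 0.810263
Iteration 3:
  f(0.666219) = 0.342316
  f(0.810263) = 0.032783
  x_4 = 0.810263 - 0.032783×(0.810263 - 0.666219)/(0.032783 - 0.342316)
       = 0.825518
Iteration 4:
  f(0.810263) = 0.032783
  f(0.825518) = -0.003304
  x_5 = 0.825518 - (-0.003304)×(0.825518 - 0.810263)/(-0.003304 - 0.032783)
       = 0.824121
Iteration 5:
  f(0.825518) = -0.003304
  f(0.824121) = 0.000026
  x_6 = 0.824121 - 0.000026×(0.824121 - 0.825518)/(0.000026 - (-0.003304))
       = 0.824132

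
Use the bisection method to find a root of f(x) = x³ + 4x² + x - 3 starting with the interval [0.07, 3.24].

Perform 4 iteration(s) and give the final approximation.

f(x) = x³ + 4x² + x - 3
Initial interval: [0.07, 3.24]

Iteration 1:
  c_1 = (0.070000 + 3.240000)/2 = 1.655000
  f(c_1) = f(1.655000) = 14.144186
  f(a) × f(c) < 0, new interval: [0.070000, 1.655000]
Iteration 2:
  c_2 = (0.070000 + 1.655000)/2 = 0.862500
  f(c_2) = f(0.862500) = 1.479744
  f(a) × f(c) < 0, new interval: [0.070000, 0.862500]
Iteration 3:
  c_3 = (0.070000 + 0.862500)/2 = 0.466250
  f(c_3) = f(0.466250) = -1.562836
  f(a) × f(c) ≥ 0, new interval: [0.466250, 0.862500]
Iteration 4:
  c_4 = (0.466250 + 0.862500)/2 = 0.664375
  f(c_4) = f(0.664375) = -0.276797
  f(a) × f(c) ≥ 0, new interval: [0.664375, 0.862500]

After 4 iteration(s), the approximation is c_4 = 0.664375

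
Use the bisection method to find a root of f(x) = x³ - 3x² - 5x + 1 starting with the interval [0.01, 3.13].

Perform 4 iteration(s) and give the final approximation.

f(x) = x³ - 3x² - 5x + 1
Initial interval: [0.01, 3.13]

Iteration 1:
  c_1 = (0.010000 + 3.130000)/2 = 1.570000
  f(c_1) = f(1.570000) = -10.374807
  f(a) × f(c) < 0, new interval: [0.010000, 1.570000]
Iteration 2:
  c_2 = (0.010000 + 1.570000)/2 = 0.790000
  f(c_2) = f(0.790000) = -4.329261
  f(a) × f(c) < 0, new interval: [0.010000, 0.790000]
Iteration 3:
  c_3 = (0.010000 + 0.790000)/2 = 0.400000
  f(c_3) = f(0.400000) = -1.416000
  f(a) × f(c) < 0, new interval: [0.010000, 0.400000]
Iteration 4:
  c_4 = (0.010000 + 0.400000)/2 = 0.205000
  f(c_4) = f(0.205000) = -0.142460
  f(a) × f(c) < 0, new interval: [0.010000, 0.205000]

After 4 iteration(s), the approximation is c_4 = 0.205000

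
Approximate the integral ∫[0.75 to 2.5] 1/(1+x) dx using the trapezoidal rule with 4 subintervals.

f(x) = 1/(1+x)
a = 0.75, b = 2.5, n = 4
h = (b - a)/n = 0.437500

Trapezoidal rule: (h/2)[f(x₀) + 2f(x₁) + 2f(x₂) + ... + f(xₙ)]

x_0 = 0.7500, f(x_0) = 0.571429, coefficient = 1
x_1 = 1.1875, f(x_1) = 0.457143, coefficient = 2
x_2 = 1.6250, f(x_2) = 0.380952, coefficient = 2
x_3 = 2.0625, f(x_3) = 0.326531, coefficient = 2
x_4 = 2.5000, f(x_4) = 0.285714, coefficient = 1

I ≈ (0.437500/2) × 3.186395 = 0.697024
Exact value: 0.693147
Error: 0.003877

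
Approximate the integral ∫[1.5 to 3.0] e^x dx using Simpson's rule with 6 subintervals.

f(x) = e^x
a = 1.5, b = 3.0, n = 6
h = (b - a)/n = 0.250000

Simpson's rule: (h/3)[f(x₀) + 4f(x₁) + 2f(x₂) + ... + f(xₙ)]

x_0 = 1.5000, f(x_0) = 4.481689, coefficient = 1
x_1 = 1.7500, f(x_1) = 5.754603, coefficient = 4
x_2 = 2.0000, f(x_2) = 7.389056, coefficient = 2
x_3 = 2.2500, f(x_3) = 9.487736, coefficient = 4
x_4 = 2.5000, f(x_4) = 12.182494, coefficient = 2
x_5 = 2.7500, f(x_5) = 15.642632, coefficient = 4
x_6 = 3.0000, f(x_6) = 20.085537, coefficient = 1

I ≈ (0.250000/3) × 187.250208 = 15.604184
Exact value: 15.603848
Error: 0.000336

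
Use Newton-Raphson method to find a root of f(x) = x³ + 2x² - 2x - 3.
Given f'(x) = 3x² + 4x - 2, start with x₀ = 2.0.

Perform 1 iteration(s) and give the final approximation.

f(x) = x³ + 2x² - 2x - 3
f'(x) = 3x² + 4x - 2
x₀ = 2.0

Newton-Raphson formula: x_{n+1} = x_n - f(x_n)/f'(x_n)

Iteration 1:
  f(2.000000) = 9.000000
  f'(2.000000) = 18.000000
  x_1 = 2.000000 - 9.000000/18.000000 = 1.500000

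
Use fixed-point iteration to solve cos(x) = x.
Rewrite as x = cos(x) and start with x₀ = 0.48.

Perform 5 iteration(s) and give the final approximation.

Equation: cos(x) = x
Fixed-point form: x = cos(x)
x₀ = 0.48

x_1 = g(0.480000) = 0.886995
x_2 = g(0.886995) = 0.631744
x_3 = g(0.631744) = 0.806999
x_4 = g(0.806999) = 0.691669
x_5 = g(0.691669) = 0.770182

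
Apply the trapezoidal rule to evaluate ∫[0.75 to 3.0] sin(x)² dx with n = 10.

f(x) = sin(x)²
a = 0.75, b = 3.0, n = 10
h = (b - a)/n = 0.225000

Trapezoidal rule: (h/2)[f(x₀) + 2f(x₁) + 2f(x₂) + ... + f(xₙ)]

x_0 = 0.7500, f(x_0) = 0.464631, coefficient = 1
x_1 = 0.9750, f(x_1) = 0.685090, coefficient = 2
x_2 = 1.2000, f(x_2) = 0.868697, coefficient = 2
x_3 = 1.4250, f(x_3) = 0.978894, coefficient = 2
x_4 = 1.6500, f(x_4) = 0.993740, coefficient = 2
x_5 = 1.8750, f(x_5) = 0.910280, coefficient = 2
x_6 = 2.1000, f(x_6) = 0.745130, coefficient = 2
x_7 = 2.3250, f(x_7) = 0.531174, coefficient = 2
x_8 = 2.5500, f(x_8) = 0.311011, coefficient = 2
x_9 = 2.7750, f(x_9) = 0.128477, coefficient = 2
x_10 = 3.0000, f(x_10) = 0.019915, coefficient = 1

I ≈ (0.225000/2) × 12.789532 = 1.438822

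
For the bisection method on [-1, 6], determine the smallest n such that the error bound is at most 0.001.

We need (b-a)/2^n ≤ 0.001
(6 - (-1))/2^n ≤ 0.001
7/2^n ≤ 0.001
2^n ≥ 7000
n ≥ log₂(7000) = 12.77
n ≥ 13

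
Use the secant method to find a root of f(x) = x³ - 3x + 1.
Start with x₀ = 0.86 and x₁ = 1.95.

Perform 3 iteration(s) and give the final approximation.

f(x) = x³ - 3x + 1
x₀ = 0.86, x₁ = 1.95

Secant formula: x_{n+1} = x_n - f(x_n)(x_n - x_{n-1})/(f(x_n) - f(x_{n-1}))

Iteration 1:
  f(0.860000) = -0.943944
  f(1.950000) = 2.564875
  x_2 = 1.950000 - 2.564875×(1.950000 - 0.860000)/(2.564875 - (-0.943944))
       = 1.153232
Iteration 2:
  f(1.950000) = 2.564875
  f(1.153232) = -0.925962
  x_3 = 1.153232 - (-0.925962)×(1.153232 - 1.950000)/(-0.925962 - 2.564875)
       = 1.364579
Iteration 3:
  f(1.153232) = -0.925962
  f(1.364579) = -0.552788
  x_4 = 1.364579 - (-0.552788)×(1.364579 - 1.153232)/(-0.552788 - (-0.925962))
       = 1.677650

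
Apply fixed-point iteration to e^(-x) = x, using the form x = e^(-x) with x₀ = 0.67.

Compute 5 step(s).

Equation: e^(-x) = x
Fixed-point form: x = e^(-x)
x₀ = 0.67

x_1 = g(0.670000) = 0.511709
x_2 = g(0.511709) = 0.599470
x_3 = g(0.599470) = 0.549102
x_4 = g(0.549102) = 0.577468
x_5 = g(0.577468) = 0.561318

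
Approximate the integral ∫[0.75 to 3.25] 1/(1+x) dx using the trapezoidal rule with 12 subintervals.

f(x) = 1/(1+x)
a = 0.75, b = 3.25, n = 12
h = (b - a)/n = 0.208333

Trapezoidal rule: (h/2)[f(x₀) + 2f(x₁) + 2f(x₂) + ... + f(xₙ)]

x_0 = 0.7500, f(x_0) = 0.571429, coefficient = 1
x_1 = 0.9583, f(x_1) = 0.510638, coefficient = 2
x_2 = 1.1667, f(x_2) = 0.461538, coefficient = 2
x_3 = 1.3750, f(x_3) = 0.421053, coefficient = 2
x_4 = 1.5833, f(x_4) = 0.387097, coefficient = 2
x_5 = 1.7917, f(x_5) = 0.358209, coefficient = 2
x_6 = 2.0000, f(x_6) = 0.333333, coefficient = 2
x_7 = 2.2083, f(x_7) = 0.311688, coefficient = 2
x_8 = 2.4167, f(x_8) = 0.292683, coefficient = 2
x_9 = 2.6250, f(x_9) = 0.275862, coefficient = 2
x_10 = 2.8333, f(x_10) = 0.260870, coefficient = 2
x_11 = 3.0417, f(x_11) = 0.247423, coefficient = 2
x_12 = 3.2500, f(x_12) = 0.235294, coefficient = 1

I ≈ (0.208333/2) × 8.527511 = 0.888282
Exact value: 0.887303
Error: 0.000979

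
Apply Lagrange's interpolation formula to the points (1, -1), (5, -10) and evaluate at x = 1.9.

Lagrange interpolation formula:
P(x) = Σ yᵢ × Lᵢ(x)
where Lᵢ(x) = Π_{j≠i} (x - xⱼ)/(xᵢ - xⱼ)

L_0(1.9) = (1.9 - 5)/(1 - 5) = 0.775000
L_1(1.9) = (1.9 - 1)/(5 - 1) = 0.225000

P(1.9) = (-1)×L_0(1.9) + (-10)×L_1(1.9)
P(1.9) = -3.025000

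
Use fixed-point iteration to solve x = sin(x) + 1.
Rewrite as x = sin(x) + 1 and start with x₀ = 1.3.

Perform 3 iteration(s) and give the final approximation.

Equation: x = sin(x) + 1
Fixed-point form: x = sin(x) + 1
x₀ = 1.3

x_1 = g(1.300000) = 1.963558
x_2 = g(1.963558) = 1.923856
x_3 = g(1.923856) = 1.938319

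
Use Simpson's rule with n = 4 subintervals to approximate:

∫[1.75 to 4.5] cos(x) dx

f(x) = cos(x)
a = 1.75, b = 4.5, n = 4
h = (b - a)/n = 0.687500

Simpson's rule: (h/3)[f(x₀) + 4f(x₁) + 2f(x₂) + ... + f(xₙ)]

x_0 = 1.7500, f(x_0) = -0.178246, coefficient = 1
x_1 = 2.4375, f(x_1) = -0.762199, coefficient = 4
x_2 = 3.1250, f(x_2) = -0.999862, coefficient = 2
x_3 = 3.8125, f(x_3) = -0.783258, coefficient = 4
x_4 = 4.5000, f(x_4) = -0.210796, coefficient = 1

I ≈ (0.687500/3) × -8.570595 = -1.964095
Exact value: -1.961516
Error: 0.002579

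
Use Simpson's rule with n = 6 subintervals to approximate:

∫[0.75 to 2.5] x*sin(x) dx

f(x) = x*sin(x)
a = 0.75, b = 2.5, n = 6
h = (b - a)/n = 0.291667

Simpson's rule: (h/3)[f(x₀) + 4f(x₁) + 2f(x₂) + ... + f(xₙ)]

x_0 = 0.7500, f(x_0) = 0.511229, coefficient = 1
x_1 = 1.0417, f(x_1) = 0.899215, coefficient = 4
x_2 = 1.3333, f(x_2) = 1.295917, coefficient = 2
x_3 = 1.6250, f(x_3) = 1.622613, coefficient = 4
x_4 = 1.9167, f(x_4) = 1.803163, coefficient = 2
x_5 = 2.2083, f(x_5) = 1.774538, coefficient = 4
x_6 = 2.5000, f(x_6) = 1.496180, coefficient = 1

I ≈ (0.291667/3) × 25.391036 = 2.468573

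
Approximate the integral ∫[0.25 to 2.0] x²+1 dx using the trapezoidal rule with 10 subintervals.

f(x) = x²+1
a = 0.25, b = 2.0, n = 10
h = (b - a)/n = 0.175000

Trapezoidal rule: (h/2)[f(x₀) + 2f(x₁) + 2f(x₂) + ... + f(xₙ)]

x_0 = 0.2500, f(x_0) = 1.062500, coefficient = 1
x_1 = 0.4250, f(x_1) = 1.180625, coefficient = 2
x_2 = 0.6000, f(x_2) = 1.360000, coefficient = 2
x_3 = 0.7750, f(x_3) = 1.600625, coefficient = 2
x_4 = 0.9500, f(x_4) = 1.902500, coefficient = 2
x_5 = 1.1250, f(x_5) = 2.265625, coefficient = 2
x_6 = 1.3000, f(x_6) = 2.690000, coefficient = 2
x_7 = 1.4750, f(x_7) = 3.175625, coefficient = 2
x_8 = 1.6500, f(x_8) = 3.722500, coefficient = 2
x_9 = 1.8250, f(x_9) = 4.330625, coefficient = 2
x_10 = 2.0000, f(x_10) = 5.000000, coefficient = 1

I ≈ (0.175000/2) × 50.518750 = 4.420391
Exact value: 4.411458
Error: 0.008932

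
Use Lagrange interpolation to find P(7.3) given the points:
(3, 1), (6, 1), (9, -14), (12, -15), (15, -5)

Lagrange interpolation formula:
P(x) = Σ yᵢ × Lᵢ(x)
where Lᵢ(x) = Π_{j≠i} (x - xⱼ)/(xᵢ - xⱼ)

L_0(7.3) = (7.3 - 6)/(3 - 6) × (7.3 - 9)/(3 - 9) × (7.3 - 12)/(3 - 12) × (7.3 - 15)/(3 - 15) = -0.041142
L_1(7.3) = (7.3 - 3)/(6 - 3) × (7.3 - 9)/(6 - 9) × (7.3 - 12)/(6 - 12) × (7.3 - 15)/(6 - 15) = 0.544339
L_2(7.3) = (7.3 - 3)/(9 - 3) × (7.3 - 6)/(9 - 6) × (7.3 - 12)/(9 - 12) × (7.3 - 15)/(9 - 15) = 0.624389
L_3(7.3) = (7.3 - 3)/(12 - 3) × (7.3 - 6)/(12 - 6) × (7.3 - 9)/(12 - 9) × (7.3 - 15)/(12 - 15) = -0.150562
L_4(7.3) = (7.3 - 3)/(15 - 3) × (7.3 - 6)/(15 - 6) × (7.3 - 9)/(15 - 9) × (7.3 - 12)/(15 - 12) = 0.022975

P(7.3) = 1×L_0(7.3) + 1×L_1(7.3) + (-14)×L_2(7.3) + (-15)×L_3(7.3) + (-5)×L_4(7.3)
P(7.3) = -6.094699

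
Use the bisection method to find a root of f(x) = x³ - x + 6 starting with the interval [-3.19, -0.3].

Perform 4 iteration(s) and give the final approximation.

f(x) = x³ - x + 6
Initial interval: [-3.19, -0.3]

Iteration 1:
  c_1 = (-3.190000 + (-0.300000))/2 = -1.745000
  f(c_1) = f(-1.745000) = 2.431431
  f(a) × f(c) < 0, new interval: [-3.190000, -1.745000]
Iteration 2:
  c_2 = (-3.190000 + (-1.745000))/2 = -2.467500
  f(c_2) = f(-2.467500) = -6.556013
  f(a) × f(c) ≥ 0, new interval: [-2.467500, -1.745000]
Iteration 3:
  c_3 = (-2.467500 + (-1.745000))/2 = -2.106250
  f(c_3) = f(-2.106250) = -1.237684
  f(a) × f(c) ≥ 0, new interval: [-2.106250, -1.745000]
Iteration 4:
  c_4 = (-2.106250 + (-1.745000))/2 = -1.925625
  f(c_4) = f(-1.925625) = 0.785347
  f(a) × f(c) < 0, new interval: [-2.106250, -1.925625]

After 4 iteration(s), the approximation is c_4 = -1.925625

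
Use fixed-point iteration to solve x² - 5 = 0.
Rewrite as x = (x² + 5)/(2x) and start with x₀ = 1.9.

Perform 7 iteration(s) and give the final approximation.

Equation: x² - 5 = 0
Fixed-point form: x = (x² + 5)/(2x)
x₀ = 1.9

x_1 = g(1.900000) = 2.265789
x_2 = g(2.265789) = 2.236263
x_3 = g(2.236263) = 2.236068
x_4 = g(2.236068) = 2.236068
x_5 = g(2.236068) = 2.236068
x_6 = g(2.236068) = 2.236068
x_7 = g(2.236068) = 2.236068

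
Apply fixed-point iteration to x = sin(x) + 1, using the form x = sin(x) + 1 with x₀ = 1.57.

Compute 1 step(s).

Equation: x = sin(x) + 1
Fixed-point form: x = sin(x) + 1
x₀ = 1.57

x_1 = g(1.570000) = 2.000000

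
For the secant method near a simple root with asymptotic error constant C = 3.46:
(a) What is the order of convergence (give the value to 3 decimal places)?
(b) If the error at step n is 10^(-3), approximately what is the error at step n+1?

(a) Secant method has superlinear convergence with order φ = (1+√5)/2 ≈ 1.618.
    This means |e_{n+1}| ≈ C|e_n|^1.618.

(b) With |e_n| = 10^(-3) and C = 3.46:
    |e_{n+1}| ≈ 3.46 × (10^(-3))^1.618 = 3.46 × 10^(-4.85)

(a) ≈ 1.618 (golden ratio); (b) |e_{n+1}| ≈ 4.841e-05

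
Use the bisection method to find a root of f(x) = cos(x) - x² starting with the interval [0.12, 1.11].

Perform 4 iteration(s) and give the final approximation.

f(x) = cos(x) - x²
Initial interval: [0.12, 1.11]

Iteration 1:
  c_1 = (0.120000 + 1.110000)/2 = 0.615000
  f(c_1) = f(0.615000) = 0.438548
  f(a) × f(c) ≥ 0, new interval: [0.615000, 1.110000]
Iteration 2:
  c_2 = (0.615000 + 1.110000)/2 = 0.862500
  f(c_2) = f(0.862500) = -0.093365
  f(a) × f(c) < 0, new interval: [0.615000, 0.862500]
Iteration 3:
  c_3 = (0.615000 + 0.862500)/2 = 0.738750
  f(c_3) = f(0.738750) = 0.193559
  f(a) × f(c) ≥ 0, new interval: [0.738750, 0.862500]
Iteration 4:
  c_4 = (0.738750 + 0.862500)/2 = 0.800625
  f(c_4) = f(0.800625) = 0.055258
  f(a) × f(c) ≥ 0, new interval: [0.800625, 0.862500]

After 4 iteration(s), the approximation is c_4 = 0.800625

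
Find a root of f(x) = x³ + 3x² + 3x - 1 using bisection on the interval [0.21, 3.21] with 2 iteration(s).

f(x) = x³ + 3x² + 3x - 1
Initial interval: [0.21, 3.21]

Iteration 1:
  c_1 = (0.210000 + 3.210000)/2 = 1.710000
  f(c_1) = f(1.710000) = 17.902511
  f(a) × f(c) < 0, new interval: [0.210000, 1.710000]
Iteration 2:
  c_2 = (0.210000 + 1.710000)/2 = 0.960000
  f(c_2) = f(0.960000) = 5.529536
  f(a) × f(c) < 0, new interval: [0.210000, 0.960000]

After 2 iteration(s), the approximation is c_2 = 0.960000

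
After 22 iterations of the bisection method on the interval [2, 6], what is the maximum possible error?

Bisection error bound: |error| ≤ (b-a)/2^n
|error| ≤ (6 - 2)/2^22 = 4/2^22
|error| ≤ 0.0000009537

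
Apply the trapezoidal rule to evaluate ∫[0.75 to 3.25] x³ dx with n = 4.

f(x) = x³
a = 0.75, b = 3.25, n = 4
h = (b - a)/n = 0.625000

Trapezoidal rule: (h/2)[f(x₀) + 2f(x₁) + 2f(x₂) + ... + f(xₙ)]

x_0 = 0.7500, f(x_0) = 0.421875, coefficient = 1
x_1 = 1.3750, f(x_1) = 2.599609, coefficient = 2
x_2 = 2.0000, f(x_2) = 8.000000, coefficient = 2
x_3 = 2.6250, f(x_3) = 18.087891, coefficient = 2
x_4 = 3.2500, f(x_4) = 34.328125, coefficient = 1

I ≈ (0.625000/2) × 92.125000 = 28.789062
Exact value: 27.812500
Error: 0.976562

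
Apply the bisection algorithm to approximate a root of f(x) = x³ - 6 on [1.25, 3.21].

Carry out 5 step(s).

f(x) = x³ - 6
Initial interval: [1.25, 3.21]

Iteration 1:
  c_1 = (1.250000 + 3.210000)/2 = 2.230000
  f(c_1) = f(2.230000) = 5.089567
  f(a) × f(c) < 0, new interval: [1.250000, 2.230000]
Iteration 2:
  c_2 = (1.250000 + 2.230000)/2 = 1.740000
  f(c_2) = f(1.740000) = -0.731976
  f(a) × f(c) ≥ 0, new interval: [1.740000, 2.230000]
Iteration 3:
  c_3 = (1.740000 + 2.230000)/2 = 1.985000
  f(c_3) = f(1.985000) = 1.821347
  f(a) × f(c) < 0, new interval: [1.740000, 1.985000]
Iteration 4:
  c_4 = (1.740000 + 1.985000)/2 = 1.862500
  f(c_4) = f(1.862500) = 0.460838
  f(a) × f(c) < 0, new interval: [1.740000, 1.862500]
Iteration 5:
  c_5 = (1.740000 + 1.862500)/2 = 1.801250
  f(c_5) = f(1.801250) = -0.155842
  f(a) × f(c) ≥ 0, new interval: [1.801250, 1.862500]

After 5 iteration(s), the approximation is c_5 = 1.801250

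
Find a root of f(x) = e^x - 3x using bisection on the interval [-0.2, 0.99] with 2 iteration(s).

f(x) = e^x - 3x
Initial interval: [-0.2, 0.99]

Iteration 1:
  c_1 = (-0.200000 + 0.990000)/2 = 0.395000
  f(c_1) = f(0.395000) = 0.299384
  f(a) × f(c) ≥ 0, new interval: [0.395000, 0.990000]
Iteration 2:
  c_2 = (0.395000 + 0.990000)/2 = 0.692500
  f(c_2) = f(0.692500) = -0.078794
  f(a) × f(c) < 0, new interval: [0.395000, 0.692500]

After 2 iteration(s), the approximation is c_2 = 0.692500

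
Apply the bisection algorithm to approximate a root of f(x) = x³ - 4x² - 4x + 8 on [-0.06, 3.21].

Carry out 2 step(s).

f(x) = x³ - 4x² - 4x + 8
Initial interval: [-0.06, 3.21]

Iteration 1:
  c_1 = (-0.060000 + 3.210000)/2 = 1.575000
  f(c_1) = f(1.575000) = -4.315516
  f(a) × f(c) < 0, new interval: [-0.060000, 1.575000]
Iteration 2:
  c_2 = (-0.060000 + 1.575000)/2 = 0.757500
  f(c_2) = f(0.757500) = 3.109433
  f(a) × f(c) ≥ 0, new interval: [0.757500, 1.575000]

After 2 iteration(s), the approximation is c_2 = 0.757500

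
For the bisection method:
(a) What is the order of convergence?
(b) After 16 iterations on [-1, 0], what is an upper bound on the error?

(a) Bisection has linear (order 1) convergence; the error is halved each step.

(b) Error bound = (b-a)/2^n = (0 - (-1))/2^{16}
    = 1/2^{16}

(a) 1 (linear); (b) error ≤ 1.53e-05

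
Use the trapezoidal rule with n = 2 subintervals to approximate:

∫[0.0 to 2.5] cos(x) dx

f(x) = cos(x)
a = 0.0, b = 2.5, n = 2
h = (b - a)/n = 1.250000

Trapezoidal rule: (h/2)[f(x₀) + 2f(x₁) + 2f(x₂) + ... + f(xₙ)]

x_0 = 0.0000, f(x_0) = 1.000000, coefficient = 1
x_1 = 1.2500, f(x_1) = 0.315322, coefficient = 2
x_2 = 2.5000, f(x_2) = -0.801144, coefficient = 1

I ≈ (1.250000/2) × 0.829501 = 0.518438
Exact value: 0.598472
Error: 0.080034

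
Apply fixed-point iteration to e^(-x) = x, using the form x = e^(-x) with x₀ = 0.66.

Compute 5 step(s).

Equation: e^(-x) = x
Fixed-point form: x = e^(-x)
x₀ = 0.66

x_1 = g(0.660000) = 0.516851
x_2 = g(0.516851) = 0.596395
x_3 = g(0.596395) = 0.550793
x_4 = g(0.550793) = 0.576492
x_5 = g(0.576492) = 0.561866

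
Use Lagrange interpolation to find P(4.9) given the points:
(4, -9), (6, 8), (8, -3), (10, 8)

Lagrange interpolation formula:
P(x) = Σ yᵢ × Lᵢ(x)
where Lᵢ(x) = Π_{j≠i} (x - xⱼ)/(xᵢ - xⱼ)

L_0(4.9) = (4.9 - 6)/(4 - 6) × (4.9 - 8)/(4 - 8) × (4.9 - 10)/(4 - 10) = 0.362312
L_1(4.9) = (4.9 - 4)/(6 - 4) × (4.9 - 8)/(6 - 8) × (4.9 - 10)/(6 - 10) = 0.889313
L_2(4.9) = (4.9 - 4)/(8 - 4) × (4.9 - 6)/(8 - 6) × (4.9 - 10)/(8 - 10) = -0.315563
L_3(4.9) = (4.9 - 4)/(10 - 4) × (4.9 - 6)/(10 - 6) × (4.9 - 8)/(10 - 8) = 0.063937

P(4.9) = (-9)×L_0(4.9) + 8×L_1(4.9) + (-3)×L_2(4.9) + 8×L_3(4.9)
P(4.9) = 5.311875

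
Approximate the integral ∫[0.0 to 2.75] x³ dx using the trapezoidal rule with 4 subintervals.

f(x) = x³
a = 0.0, b = 2.75, n = 4
h = (b - a)/n = 0.687500

Trapezoidal rule: (h/2)[f(x₀) + 2f(x₁) + 2f(x₂) + ... + f(xₙ)]

x_0 = 0.0000, f(x_0) = 0.000000, coefficient = 1
x_1 = 0.6875, f(x_1) = 0.324951, coefficient = 2
x_2 = 1.3750, f(x_2) = 2.599609, coefficient = 2
x_3 = 2.0625, f(x_3) = 8.773682, coefficient = 2
x_4 = 2.7500, f(x_4) = 20.796875, coefficient = 1

I ≈ (0.687500/2) × 44.193359 = 15.191467
Exact value: 14.297852
Error: 0.893616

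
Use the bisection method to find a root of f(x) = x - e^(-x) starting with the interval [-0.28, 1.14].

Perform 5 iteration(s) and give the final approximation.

f(x) = x - e^(-x)
Initial interval: [-0.28, 1.14]

Iteration 1:
  c_1 = (-0.280000 + 1.140000)/2 = 0.430000
  f(c_1) = f(0.430000) = -0.220509
  f(a) × f(c) ≥ 0, new interval: [0.430000, 1.140000]
Iteration 2:
  c_2 = (0.430000 + 1.140000)/2 = 0.785000
  f(c_2) = f(0.785000) = 0.328880
  f(a) × f(c) < 0, new interval: [0.430000, 0.785000]
Iteration 3:
  c_3 = (0.430000 + 0.785000)/2 = 0.607500
  f(c_3) = f(0.607500) = 0.062789
  f(a) × f(c) < 0, new interval: [0.430000, 0.607500]
Iteration 4:
  c_4 = (0.430000 + 0.607500)/2 = 0.518750
  f(c_4) = f(0.518750) = -0.076514
  f(a) × f(c) ≥ 0, new interval: [0.518750, 0.607500]
Iteration 5:
  c_5 = (0.518750 + 0.607500)/2 = 0.563125
  f(c_5) = f(0.563125) = -0.006302
  f(a) × f(c) ≥ 0, new interval: [0.563125, 0.607500]

After 5 iteration(s), the approximation is c_5 = 0.563125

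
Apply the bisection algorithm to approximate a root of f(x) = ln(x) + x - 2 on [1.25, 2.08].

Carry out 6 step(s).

f(x) = ln(x) + x - 2
Initial interval: [1.25, 2.08]

Iteration 1:
  c_1 = (1.250000 + 2.080000)/2 = 1.665000
  f(c_1) = f(1.665000) = 0.174825
  f(a) × f(c) < 0, new interval: [1.250000, 1.665000]
Iteration 2:
  c_2 = (1.250000 + 1.665000)/2 = 1.457500
  f(c_2) = f(1.457500) = -0.165777
  f(a) × f(c) ≥ 0, new interval: [1.457500, 1.665000]
Iteration 3:
  c_3 = (1.457500 + 1.665000)/2 = 1.561250
  f(c_3) = f(1.561250) = 0.006737
  f(a) × f(c) < 0, new interval: [1.457500, 1.561250]
Iteration 4:
  c_4 = (1.457500 + 1.561250)/2 = 1.509375
  f(c_4) = f(1.509375) = -0.078929
  f(a) × f(c) ≥ 0, new interval: [1.509375, 1.561250]
Iteration 5:
  c_5 = (1.509375 + 1.561250)/2 = 1.535312
  f(c_5) = f(1.535312) = -0.035954
  f(a) × f(c) ≥ 0, new interval: [1.535312, 1.561250]
Iteration 6:
  c_6 = (1.535312 + 1.561250)/2 = 1.548281
  f(c_6) = f(1.548281) = -0.014573
  f(a) × f(c) ≥ 0, new interval: [1.548281, 1.561250]

After 6 iteration(s), the approximation is c_6 = 1.548281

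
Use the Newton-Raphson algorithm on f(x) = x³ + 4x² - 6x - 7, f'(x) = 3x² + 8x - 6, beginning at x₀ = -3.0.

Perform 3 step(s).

f(x) = x³ + 4x² - 6x - 7
f'(x) = 3x² + 8x - 6
x₀ = -3.0

Newton-Raphson formula: x_{n+1} = x_n - f(x_n)/f'(x_n)

Iteration 1:
  f(-3.000000) = 20.000000
  f'(-3.000000) = -3.000000
  x_1 = -3.000000 - 20.000000/(-3.000000) = 3.666667
Iteration 2:
  f(3.666667) = 74.074074
  f'(3.666667) = 63.666667
  x_2 = 3.666667 - 74.074074/63.666667 = 2.503200
Iteration 3:
  f(2.503200) = 18.729903
  f'(2.503200) = 32.823620
  x_3 = 2.503200 - 18.729903/32.823620 = 1.932577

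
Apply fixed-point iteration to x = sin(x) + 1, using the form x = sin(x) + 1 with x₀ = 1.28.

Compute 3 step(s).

Equation: x = sin(x) + 1
Fixed-point form: x = sin(x) + 1
x₀ = 1.28

x_1 = g(1.280000) = 1.958016
x_2 = g(1.958016) = 1.925963
x_3 = g(1.925963) = 1.937589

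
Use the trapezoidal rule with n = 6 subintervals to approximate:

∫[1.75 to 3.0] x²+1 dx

f(x) = x²+1
a = 1.75, b = 3.0, n = 6
h = (b - a)/n = 0.208333

Trapezoidal rule: (h/2)[f(x₀) + 2f(x₁) + 2f(x₂) + ... + f(xₙ)]

x_0 = 1.7500, f(x_0) = 4.062500, coefficient = 1
x_1 = 1.9583, f(x_1) = 4.835069, coefficient = 2
x_2 = 2.1667, f(x_2) = 5.694444, coefficient = 2
x_3 = 2.3750, f(x_3) = 6.640625, coefficient = 2
x_4 = 2.5833, f(x_4) = 7.673611, coefficient = 2
x_5 = 2.7917, f(x_5) = 8.793403, coefficient = 2
x_6 = 3.0000, f(x_6) = 10.000000, coefficient = 1

I ≈ (0.208333/2) × 81.336806 = 8.472584
Exact value: 8.463542
Error: 0.009042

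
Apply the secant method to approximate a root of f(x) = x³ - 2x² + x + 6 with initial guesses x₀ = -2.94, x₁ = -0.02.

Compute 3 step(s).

f(x) = x³ - 2x² + x + 6
x₀ = -2.94, x₁ = -0.02

Secant formula: x_{n+1} = x_n - f(x_n)(x_n - x_{n-1})/(f(x_n) - f(x_{n-1}))

Iteration 1:
  f(-2.940000) = -39.639384
  f(-0.020000) = 5.979192
  x_2 = -0.020000 - 5.979192×(-0.020000 - (-2.940000))/(5.979192 - (-39.639384))
       = -0.402722
Iteration 2:
  f(-0.020000) = 5.979192
  f(-0.402722) = 5.207592
  x_3 = -0.402722 - 5.207592×(-0.402722 - (-0.020000))/(5.207592 - 5.979192)
       = -2.985746
Iteration 3:
  f(-0.402722) = 5.207592
  f(-2.985746) = -41.432054
  x_4 = -2.985746 - (-41.432054)×(-2.985746 - (-0.402722))/(-41.432054 - 5.207592)
       = -0.691132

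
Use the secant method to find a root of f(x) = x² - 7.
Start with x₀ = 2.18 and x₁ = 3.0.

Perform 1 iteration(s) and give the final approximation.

f(x) = x² - 7
x₀ = 2.18, x₁ = 3.0

Secant formula: x_{n+1} = x_n - f(x_n)(x_n - x_{n-1})/(f(x_n) - f(x_{n-1}))

Iteration 1:
  f(2.180000) = -2.247600
  f(3.000000) = 2.000000
  x_2 = 3.000000 - 2.000000×(3.000000 - 2.180000)/(2.000000 - (-2.247600))
       = 2.613900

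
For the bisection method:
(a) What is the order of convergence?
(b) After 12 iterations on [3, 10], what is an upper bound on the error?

(a) Bisection has linear (order 1) convergence; the error is halved each step.

(b) Error bound = (b-a)/2^n = (10 - 3)/2^{12}
    = 7/2^{12}

(a) 1 (linear); (b) error ≤ 1.71e-03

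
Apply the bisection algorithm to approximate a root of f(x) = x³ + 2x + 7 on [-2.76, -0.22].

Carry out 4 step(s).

f(x) = x³ + 2x + 7
Initial interval: [-2.76, -0.22]

Iteration 1:
  c_1 = (-2.760000 + (-0.220000))/2 = -1.490000
  f(c_1) = f(-1.490000) = 0.712051
  f(a) × f(c) < 0, new interval: [-2.760000, -1.490000]
Iteration 2:
  c_2 = (-2.760000 + (-1.490000))/2 = -2.125000
  f(c_2) = f(-2.125000) = -6.845703
  f(a) × f(c) ≥ 0, new interval: [-2.125000, -1.490000]
Iteration 3:
  c_3 = (-2.125000 + (-1.490000))/2 = -1.807500
  f(c_3) = f(-1.807500) = -2.520204
  f(a) × f(c) ≥ 0, new interval: [-1.807500, -1.490000]
Iteration 4:
  c_4 = (-1.807500 + (-1.490000))/2 = -1.648750
  f(c_4) = f(-1.648750) = -0.779423
  f(a) × f(c) ≥ 0, new interval: [-1.648750, -1.490000]

After 4 iteration(s), the approximation is c_4 = -1.648750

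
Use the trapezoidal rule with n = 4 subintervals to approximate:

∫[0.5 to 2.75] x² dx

f(x) = x²
a = 0.5, b = 2.75, n = 4
h = (b - a)/n = 0.562500

Trapezoidal rule: (h/2)[f(x₀) + 2f(x₁) + 2f(x₂) + ... + f(xₙ)]

x_0 = 0.5000, f(x_0) = 0.250000, coefficient = 1
x_1 = 1.0625, f(x_1) = 1.128906, coefficient = 2
x_2 = 1.6250, f(x_2) = 2.640625, coefficient = 2
x_3 = 2.1875, f(x_3) = 4.785156, coefficient = 2
x_4 = 2.7500, f(x_4) = 7.562500, coefficient = 1

I ≈ (0.562500/2) × 24.921875 = 7.009277
Exact value: 6.890625
Error: 0.118652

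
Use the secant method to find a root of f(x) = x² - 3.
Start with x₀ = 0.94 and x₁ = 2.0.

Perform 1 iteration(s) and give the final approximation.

f(x) = x² - 3
x₀ = 0.94, x₁ = 2.0

Secant formula: x_{n+1} = x_n - f(x_n)(x_n - x_{n-1})/(f(x_n) - f(x_{n-1}))

Iteration 1:
  f(0.940000) = -2.116400
  f(2.000000) = 1.000000
  x_2 = 2.000000 - 1.000000×(2.000000 - 0.940000)/(1.000000 - (-2.116400))
       = 1.659864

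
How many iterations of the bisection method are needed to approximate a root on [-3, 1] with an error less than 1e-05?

We need (b-a)/2^n ≤ 1e-05
(1 - (-3))/2^n ≤ 1e-05
4/2^n ≤ 1e-05
2^n ≥ 400000
n ≥ log₂(400000) = 18.61
n ≥ 19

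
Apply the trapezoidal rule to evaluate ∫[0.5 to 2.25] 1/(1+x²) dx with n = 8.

f(x) = 1/(1+x²)
a = 0.5, b = 2.25, n = 8
h = (b - a)/n = 0.218750

Trapezoidal rule: (h/2)[f(x₀) + 2f(x₁) + 2f(x₂) + ... + f(xₙ)]

x_0 = 0.5000, f(x_0) = 0.800000, coefficient = 1
x_1 = 0.7188, f(x_1) = 0.659369, coefficient = 2
x_2 = 0.9375, f(x_2) = 0.532225, coefficient = 2
x_3 = 1.1562, f(x_3) = 0.427915, coefficient = 2
x_4 = 1.3750, f(x_4) = 0.345946, coefficient = 2
x_5 = 1.5938, f(x_5) = 0.282483, coefficient = 2
x_6 = 1.8125, f(x_6) = 0.233364, coefficient = 2
x_7 = 2.0312, f(x_7) = 0.195085, coefficient = 2
x_8 = 2.2500, f(x_8) = 0.164948, coefficient = 1

I ≈ (0.218750/2) × 6.317719 = 0.691001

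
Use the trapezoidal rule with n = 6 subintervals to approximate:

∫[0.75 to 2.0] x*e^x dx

f(x) = x*e^x
a = 0.75, b = 2.0, n = 6
h = (b - a)/n = 0.208333

Trapezoidal rule: (h/2)[f(x₀) + 2f(x₁) + 2f(x₂) + ... + f(xₙ)]

x_0 = 0.7500, f(x_0) = 1.587750, coefficient = 1
x_1 = 0.9583, f(x_1) = 2.498708, coefficient = 2
x_2 = 1.1667, f(x_2) = 3.746482, coefficient = 2
x_3 = 1.3750, f(x_3) = 5.438230, coefficient = 2
x_4 = 1.5833, f(x_4) = 7.712679, coefficient = 2
x_5 = 1.7917, f(x_5) = 10.749002, coefficient = 2
x_6 = 2.0000, f(x_6) = 14.778112, coefficient = 1

I ≈ (0.208333/2) × 76.656067 = 7.985007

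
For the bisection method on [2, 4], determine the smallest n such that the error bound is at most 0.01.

We need (b-a)/2^n ≤ 0.01
(4 - 2)/2^n ≤ 0.01
2/2^n ≤ 0.01
2^n ≥ 200
n ≥ log₂(200) = 7.64
n ≥ 8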